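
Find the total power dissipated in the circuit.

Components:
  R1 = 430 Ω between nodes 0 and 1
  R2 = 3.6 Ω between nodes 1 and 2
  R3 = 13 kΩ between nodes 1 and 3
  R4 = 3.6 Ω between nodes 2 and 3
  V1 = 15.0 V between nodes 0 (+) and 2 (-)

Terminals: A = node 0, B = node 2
Nodal analysis, taking node 2 as the 0 V reference.
Source V1 fixes V_0 = 15 V.
KCL at each unknown node (sum of currents leaving = 0; resistances in Ω):
  Node 1: (V_1 - 15)/430 + (V_1 - 0)/3.6 + (V_1 - V_3)/13000 = 0
  Node 3: (V_3 - V_1)/13000 + (V_3 - 0)/3.6 = 0
Collecting terms (coefficients in siemens):
  0.2802·V_1 - 0.00007692·V_3 = 0.03488
  0.2779·V_3 - 0.00007692·V_1 = 0
Determinant D = (0.2802)(0.2779) - (-0.00007692)(-0.00007692) = 0.07785
V_1 = [(0.03488)(0.2779) - (-0.00007692)(0)]/D = 0.1245 V
V_3 = [(0.2802)(0) - (0.03488)(-0.00007692)]/D = 0.00003447 V
Power in each resistor, P = (ΔV)²/R:
  P_R1 = (15 - 0.1245)²/430 = 0.5146 W
  P_R2 = (0.1245 - 0)²/3.6 = 0.004306 W
  P_R3 = (0.1245 - 0.00003447)²/13000 = 0.000001192 W
  P_R4 = (0 - 0.00003447)²/3.6 = 0.00000000033 W
P_total = P_R1 + P_R2 + P_R3 + P_R4 = 0.5189 W

Final answer: 0.5189 W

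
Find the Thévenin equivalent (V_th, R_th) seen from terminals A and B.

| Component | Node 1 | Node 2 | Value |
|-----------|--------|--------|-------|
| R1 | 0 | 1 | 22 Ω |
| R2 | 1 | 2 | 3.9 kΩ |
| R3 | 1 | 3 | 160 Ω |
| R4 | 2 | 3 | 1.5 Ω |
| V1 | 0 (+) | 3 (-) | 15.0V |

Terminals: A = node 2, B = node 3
Step 1 — V_th is the open-circuit voltage V_A - V_B (nothing connected across the terminals).
Nodal analysis, taking node 3 as the 0 V reference.
Source V1 fixes V_0 = 15 V.
KCL at each unknown node (sum of currents leaving = 0; resistances in Ω):
  Node 1: (V_1 - 15)/22 + (V_1 - V_2)/3900 + (V_1 - 0)/160 = 0
  Node 2: (V_2 - V_1)/3900 + (V_2 - 0)/1.5 = 0
Collecting terms (coefficients in siemens):
  0.05196·V_1 - 0.0002564·V_2 = 0.6818
  0.6669·V_2 - 0.0002564·V_1 = 0
Determinant D = (0.05196)(0.6669) - (-0.0002564)(-0.0002564) = 0.03465
V_1 = [(0.6818)(0.6669) - (-0.0002564)(0)]/D = 13.12 V
V_2 = [(0.05196)(0) - (0.6818)(-0.0002564)]/D = 0.005045 V
V_th = V_2 - V_3 = 0.005045 - 0 = 0.005045 V
Step 2 — R_th: zero the source — replace V1 by a short circuit (node 3 merges into node 0) — and find the resistance seen between A (node 2) and B (node 0).
Reduce the network between node 2 (A) and node 0 (B) by series/parallel combination:
  Rp1 = R1 ‖ R3 (parallel, both between nodes 0 and 1) = 1/(1/22 + 1/160) = 19.34 Ω
  Rs1 = R2 + Rp1 (series, joined only at node 1) = 3900 + 19.34 = 3919 Ω
  Rp2 = R4 ‖ Rs1 (parallel, both between nodes 0 and 2) = 1/(1/1.5 + 1/3919) = 1.499 Ω
R_th = 1.499 Ω

Final answer: V_th = 0.005045 V, R_th = 1.499 Ω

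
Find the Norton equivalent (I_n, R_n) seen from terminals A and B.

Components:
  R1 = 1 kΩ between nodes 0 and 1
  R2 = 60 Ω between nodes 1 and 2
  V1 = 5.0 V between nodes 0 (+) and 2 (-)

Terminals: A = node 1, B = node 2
Find the Thévenin equivalent first; then I_n = V_th/R_th and R_n = R_th.
Step 1 — V_th is the open-circuit voltage V_A - V_B (nothing connected across the terminals).
Nodal analysis, taking node 2 as the 0 V reference.
Source V1 fixes V_0 = 5 V.
KCL at each unknown node (sum of currents leaving = 0; resistances in Ω):
  Node 1: (V_1 - 5)/1000 + (V_1 - 0)/60 = 0
Collecting terms: 0.01767 × V_1 = 0.005  =>  V_1 = 0.283 V
V_th = V_1 - V_2 = 0.283 - 0 = 0.283 V
Step 2 — R_th: zero the source — replace V1 by a short circuit (node 2 merges into node 0) — and find the resistance seen between A (node 1) and B (node 0).
Reduce the network between node 1 (A) and node 0 (B) by series/parallel combination:
  Rp1 = R1 ‖ R2 (parallel, both between nodes 0 and 1) = 1/(1/1000 + 1/60) = 56.6 Ω
R_th = 56.6 Ω
I_n = V_th/R_th = 0.283/56.6 = 0.005 A, and R_n = R_th = 56.6 Ω

Final answer: I_n = 0.005 A, R_n = 56.6 Ω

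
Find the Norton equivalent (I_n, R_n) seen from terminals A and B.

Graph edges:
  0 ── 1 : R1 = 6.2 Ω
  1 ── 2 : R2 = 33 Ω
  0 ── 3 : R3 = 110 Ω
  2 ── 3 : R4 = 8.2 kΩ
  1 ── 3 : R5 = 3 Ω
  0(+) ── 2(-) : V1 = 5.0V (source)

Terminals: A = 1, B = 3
Find the Thévenin equivalent first; then I_n = V_th/R_th and R_n = R_th.
Step 1 — V_th is the open-circuit voltage V_A - V_B (nothing connected across the terminals).
Nodal analysis, taking node 2 as the 0 V reference.
Source V1 fixes V_0 = 5 V.
KCL at each unknown node (sum of currents leaving = 0; resistances in Ω):
  Node 1: (V_1 - 5)/6.2 + (V_1 - 0)/33 + (V_1 - V_3)/3 = 0
  Node 3: (V_3 - 5)/110 + (V_3 - 0)/8200 + (V_3 - V_1)/3 = 0
Collecting terms (coefficients in siemens):
  0.5249·V_1 - 0.3333·V_3 = 0.8065
  0.3425·V_3 - 0.3333·V_1 = 0.04545
Determinant D = (0.5249)(0.3425) - (-0.3333)(-0.3333) = 0.0687
V_1 = [(0.8065)(0.3425) - (-0.3333)(0.04545)]/D = 4.242 V
V_3 = [(0.5249)(0.04545) - (0.8065)(-0.3333)]/D = 4.26 V
V_th = V_1 - V_3 = 4.242 - 4.26 = -0.01862 V
Step 2 — R_th: zero the source — replace V1 by a short circuit (node 2 merges into node 0) — and find the resistance seen between A (node 1) and B (node 3).
Reduce the network between node 1 (A) and node 3 (B) by series/parallel combination:
  Rp1 = R1 ‖ R2 (parallel, both between nodes 0 and 1) = 1/(1/6.2 + 1/33) = 5.219 Ω
  Rp2 = R3 ‖ R4 (parallel, both between nodes 0 and 3) = 1/(1/110 + 1/8200) = 108.5 Ω
  Rs1 = Rp1 + Rp2 (series, joined only at node 0) = 5.219 + 108.5 = 113.8 Ω
  Rp3 = R5 ‖ Rs1 (parallel, both between nodes 1 and 3) = 1/(1/3 + 1/113.8) = 2.923 Ω
R_th = 2.923 Ω
I_n = V_th/R_th = -0.01862/2.923 = -0.00637 A, and R_n = R_th = 2.923 Ω

Final answer: I_n = -0.00637 A, R_n = 2.923 Ω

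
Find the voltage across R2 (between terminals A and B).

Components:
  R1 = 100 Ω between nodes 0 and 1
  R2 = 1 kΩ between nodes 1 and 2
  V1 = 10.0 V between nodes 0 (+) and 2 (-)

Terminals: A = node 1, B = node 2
R1 and R2 are in series across V1 (node 0 → node 1 → node 2), and the output A–B is taken across R2, so this is a voltage divider.
Series current: I = V1/(R1 + R2) = 10/(100 + 1000) = 10/1100 = 0.009091 A
V_R2 = I × R2 = V1 × R2/(R1 + R2) = 10 × 1000/1100 = 9.091 V

Final answer: 9.091 V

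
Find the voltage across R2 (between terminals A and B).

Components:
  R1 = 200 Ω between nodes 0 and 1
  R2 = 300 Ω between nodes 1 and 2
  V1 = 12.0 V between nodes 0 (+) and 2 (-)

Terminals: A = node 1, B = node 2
R1 and R2 are in series across V1 (node 0 → node 1 → node 2), and the output A–B is taken across R2, so this is a voltage divider.
Series current: I = V1/(R1 + R2) = 12/(200 + 300) = 12/500 = 0.024 A
V_R2 = I × R2 = V1 × R2/(R1 + R2) = 12 × 300/500 = 7.2 V

Final answer: 7.2 V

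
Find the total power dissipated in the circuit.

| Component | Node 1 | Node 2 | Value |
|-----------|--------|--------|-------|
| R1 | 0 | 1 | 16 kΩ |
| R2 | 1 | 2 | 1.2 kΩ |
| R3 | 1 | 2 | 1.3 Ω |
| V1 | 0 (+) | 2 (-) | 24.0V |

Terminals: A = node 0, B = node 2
Nodal analysis, taking node 2 as the 0 V reference.
Source V1 fixes V_0 = 24 V.
KCL at each unknown node (sum of currents leaving = 0; resistances in Ω):
  Node 1: (V_1 - 24)/16000 + (V_1 - 0)/1200 + (V_1 - 0)/1.3 = 0
Collecting terms: 0.7701 × V_1 = 0.0015  =>  V_1 = 0.001948 V
Power in each resistor, P = (ΔV)²/R:
  P_R1 = (24 - 0.001948)²/16000 = 0.03599 W
  P_R2 = (0.001948 - 0)²/1200 = 0.000000003161 W
  P_R3 = (0.001948 - 0)²/1.3 = 0.000002918 W
P_total = P_R1 + P_R2 + P_R3 = 0.036 W

Final answer: 0.036 W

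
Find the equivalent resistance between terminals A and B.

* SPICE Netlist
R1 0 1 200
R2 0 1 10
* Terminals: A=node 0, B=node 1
Reduce the network between node 0 (A) and node 1 (B) by series/parallel combination:
  Rp1 = R1 ‖ R2 (parallel, both between nodes 0 and 1) = 1/(1/200 + 1/10) = 9.524 Ω
R_eq = 9.524 Ω

Final answer: 9.524 Ω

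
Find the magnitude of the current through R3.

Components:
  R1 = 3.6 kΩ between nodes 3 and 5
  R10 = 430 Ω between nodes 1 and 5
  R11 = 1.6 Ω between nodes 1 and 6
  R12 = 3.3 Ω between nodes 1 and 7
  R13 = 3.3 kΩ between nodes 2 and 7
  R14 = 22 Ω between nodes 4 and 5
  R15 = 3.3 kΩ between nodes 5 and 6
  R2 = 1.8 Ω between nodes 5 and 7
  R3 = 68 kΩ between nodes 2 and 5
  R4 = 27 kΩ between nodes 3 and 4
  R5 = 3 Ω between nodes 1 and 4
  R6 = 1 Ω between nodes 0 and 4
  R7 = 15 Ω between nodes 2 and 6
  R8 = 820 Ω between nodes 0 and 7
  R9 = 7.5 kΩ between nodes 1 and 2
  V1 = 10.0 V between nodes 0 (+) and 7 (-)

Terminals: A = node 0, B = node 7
Nodal analysis, taking node 7 as the 0 V reference.
Source V1 fixes V_0 = 10 V.
KCL at each unknown node (sum of currents leaving = 0; resistances in Ω):
  Node 1: (V_1 - V_4)/3 + (V_1 - V_2)/7500 + (V_1 - V_5)/430 + (V_1 - V_6)/1.6 + (V_1 - 0)/3.3 = 0
  Node 2: (V_2 - V_5)/68000 + (V_2 - V_6)/15 + (V_2 - V_1)/7500 + (V_2 - 0)/3300 = 0
  Node 3: (V_3 - V_5)/3600 + (V_3 - V_4)/27000 = 0
  Node 4: (V_4 - V_3)/27000 + (V_4 - V_1)/3 + (V_4 - 10)/1 + (V_4 - V_5)/22 = 0
  Node 5: (V_5 - V_3)/3600 + (V_5 - 0)/1.8 + (V_5 - V_2)/68000 + (V_5 - V_1)/430 + (V_5 - V_4)/22 + (V_5 - V_6)/3300 = 0
  Node 6: (V_6 - V_2)/15 + (V_6 - V_1)/1.6 + (V_6 - V_5)/3300 = 0
Collecting terms (coefficients in siemens):
  1.264·V_1 - 0.0001333·V_2 - 0.3333·V_4 - 0.002326·V_5 - 0.625·V_6 = 0
  0.06712·V_2 - 0.0001333·V_1 - 0.00001471·V_5 - 0.06667·V_6 = 0
  0.0003148·V_3 - 0.00003704·V_4 - 0.0002778·V_5 = 0
  1.379·V_4 - 0.3333·V_1 - 0.00003704·V_3 - 0.04545·V_5 = 10
  0.6039·V_5 - 0.002326·V_1 - 0.00001471·V_2 - 0.0002778·V_3 - 0.04545·V_4 - 0.000303·V_6 = 0
  0.692·V_6 - 0.625·V_1 - 0.06667·V_2 - 0.000303·V_5 = 0
Solving these 6 simultaneous equations (Gaussian elimination) gives:
  V_1 = 4.343 V, V_2 = 4.318 V, V_3 = 1.549 V, V_4 = 8.324 V
  V_5 = 0.6462 V, V_6 = 4.339 V
I_R3 = (V_2 - V_5)/R3 = (4.318 - 0.6462)/68000 = 0.000054 A
|I_R3| = 0.000054 A

Final answer: |I_R3| = 5.4e-05 A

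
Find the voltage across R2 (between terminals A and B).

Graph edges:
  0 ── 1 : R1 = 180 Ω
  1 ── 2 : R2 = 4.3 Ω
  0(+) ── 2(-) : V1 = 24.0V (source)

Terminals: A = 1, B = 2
R1 and R2 are in series across V1 (node 0 → node 1 → node 2), and the output A–B is taken across R2, so this is a voltage divider.
Series current: I = V1/(R1 + R2) = 24/(180 + 4.3) = 24/184.3 = 0.1302 A
V_R2 = I × R2 = V1 × R2/(R1 + R2) = 24 × 4.3/184.3 = 0.56 V

Final answer: 0.56 V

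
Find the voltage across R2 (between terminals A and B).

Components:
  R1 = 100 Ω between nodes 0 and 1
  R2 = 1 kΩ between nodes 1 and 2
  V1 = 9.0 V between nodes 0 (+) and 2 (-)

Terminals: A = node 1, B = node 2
R1 and R2 are in series across V1 (node 0 → node 1 → node 2), and the output A–B is taken across R2, so this is a voltage divider.
Series current: I = V1/(R1 + R2) = 9/(100 + 1000) = 9/1100 = 0.008182 A
V_R2 = I × R2 = V1 × R2/(R1 + R2) = 9 × 1000/1100 = 8.182 V

Final answer: 8.182 V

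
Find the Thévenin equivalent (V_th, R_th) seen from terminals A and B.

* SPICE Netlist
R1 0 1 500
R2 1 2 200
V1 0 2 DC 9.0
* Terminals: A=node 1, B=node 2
Step 1 — V_th is the open-circuit voltage V_A - V_B (nothing connected across the terminals).
Nodal analysis, taking node 2 as the 0 V reference.
Source V1 fixes V_0 = 9 V.
KCL at each unknown node (sum of currents leaving = 0; resistances in Ω):
  Node 1: (V_1 - 9)/500 + (V_1 - 0)/200 = 0
Collecting terms: 0.007 × V_1 = 0.018  =>  V_1 = 2.571 V
V_th = V_1 - V_2 = 2.571 - 0 = 2.571 V
Step 2 — R_th: zero the source — replace V1 by a short circuit (node 2 merges into node 0) — and find the resistance seen between A (node 1) and B (node 0).
Reduce the network between node 1 (A) and node 0 (B) by series/parallel combination:
  Rp1 = R1 ‖ R2 (parallel, both between nodes 0 and 1) = 1/(1/500 + 1/200) = 142.9 Ω
R_th = 142.9 Ω

Final answer: V_th = 2.571 V, R_th = 142.9 Ω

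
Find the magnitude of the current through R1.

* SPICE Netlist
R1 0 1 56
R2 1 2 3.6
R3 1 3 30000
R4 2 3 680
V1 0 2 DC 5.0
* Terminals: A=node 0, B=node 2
Nodal analysis, taking node 2 as the 0 V reference.
Source V1 fixes V_0 = 5 V.
KCL at each unknown node (sum of currents leaving = 0; resistances in Ω):
  Node 1: (V_1 - 5)/56 + (V_1 - 0)/3.6 + (V_1 - V_3)/30000 = 0
  Node 3: (V_3 - V_1)/30000 + (V_3 - 0)/680 = 0
Collecting terms (coefficients in siemens):
  0.2957·V_1 - 0.00003333·V_3 = 0.08929
  0.001504·V_3 - 0.00003333·V_1 = 0
Determinant D = (0.2957)(0.001504) - (-0.00003333)(-0.00003333) = 0.0004447
V_1 = [(0.08929)(0.001504) - (-0.00003333)(0)]/D = 0.302 V
V_3 = [(0.2957)(0) - (0.08929)(-0.00003333)]/D = 0.006693 V
I_R1 = (V_0 - V_1)/R1 = (5 - 0.302)/56 = 0.08389 A
|I_R1| = 0.08389 A

Final answer: |I_R1| = 0.08389 A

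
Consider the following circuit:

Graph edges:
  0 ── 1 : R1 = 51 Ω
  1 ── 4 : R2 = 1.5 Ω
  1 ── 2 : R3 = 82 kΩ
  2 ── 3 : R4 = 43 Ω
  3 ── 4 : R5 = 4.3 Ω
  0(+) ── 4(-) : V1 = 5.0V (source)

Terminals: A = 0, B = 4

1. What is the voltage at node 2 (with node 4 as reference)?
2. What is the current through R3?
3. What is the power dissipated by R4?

Nodal analysis, taking node 4 as the 0 V reference.
Source V1 fixes V_0 = 5 V.
KCL at each unknown node (sum of currents leaving = 0; resistances in Ω):
  Node 1: (V_1 - 5)/51 + (V_1 - 0)/1.5 + (V_1 - V_2)/82000 = 0
  Node 2: (V_2 - V_1)/82000 + (V_2 - V_3)/43 = 0
  Node 3: (V_3 - V_2)/43 + (V_3 - 0)/4.3 = 0
Collecting terms (coefficients in siemens):
  0.6863·V_1 - 0.0000122·V_2 = 0.09804
  0.02327·V_2 - 0.0000122·V_1 - 0.02326·V_3 = 0
  0.2558·V_3 - 0.02326·V_2 = 0
Solving these 3 simultaneous equations (Gaussian elimination) gives:
  V_1 = 0.1429 V, V_2 = 0.00008236 V, V_3 = 0.000007487 V
Part 1:
  Read off the nodal solution: V_2 = 0.00008236 V
Part 2:
  I_R3 = (V_1 - V_2)/R3 = (0.1429 - 0.00008236)/82000 = 0.000001741 A
  Magnitude: I_R3 = 0.000001741 A
Part 3:
  I_R4 = (V_2 - V_3)/R4 = (0.00008236 - 0.000007487)/43 = 0.000001741 A
  P_R4 = I_R4² × R4 = (0.000001741)² × 43 = 0.0000000001304 W

Final answers:
1. V_2 = 8.236e-05 V
2. I_R3 = 1.741e-06 A
3. P_R4 = 1.304e-10 W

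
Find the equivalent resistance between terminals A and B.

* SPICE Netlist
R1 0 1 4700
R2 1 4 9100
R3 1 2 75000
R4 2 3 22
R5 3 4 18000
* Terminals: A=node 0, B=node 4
Reduce the network between node 0 (A) and node 4 (B) by series/parallel combination:
  Rs1 = R3 + R4 (series, joined only at node 2) = 75000 + 22 = 75020 Ω
  Rs2 = R5 + Rs1 (series, joined only at node 3) = 18000 + 75020 = 93020 Ω
  Rp1 = R2 ‖ Rs2 (parallel, both between nodes 1 and 4) = 1/(1/9100 + 1/93020) = 8289 Ω
  Rs3 = R1 + Rp1 (series, joined only at node 1) = 4700 + 8289 = 12990 Ω
R_eq = 12.99 kΩ

Final answer: 12.99 kΩ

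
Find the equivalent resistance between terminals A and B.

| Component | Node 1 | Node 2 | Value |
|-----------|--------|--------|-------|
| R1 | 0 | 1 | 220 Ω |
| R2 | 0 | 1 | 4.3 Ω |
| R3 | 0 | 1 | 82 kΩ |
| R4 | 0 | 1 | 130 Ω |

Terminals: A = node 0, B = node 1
Reduce the network between node 0 (A) and node 1 (B) by series/parallel combination:
  Rp1 = R1 ‖ R2 ‖ R3 ‖ R4 (parallel, all between nodes 0 and 1) = 1/(1/220 + 1/4.3 + 1/82000 + 1/130) = 4.085 Ω
R_eq = 4.085 Ω

Final answer: 4.085 Ω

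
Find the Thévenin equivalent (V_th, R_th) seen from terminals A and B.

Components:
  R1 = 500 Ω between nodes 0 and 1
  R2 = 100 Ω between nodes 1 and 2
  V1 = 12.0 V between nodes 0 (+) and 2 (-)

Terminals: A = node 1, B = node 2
Step 1 — V_th is the open-circuit voltage V_A - V_B (nothing connected across the terminals).
Nodal analysis, taking node 2 as the 0 V reference.
Source V1 fixes V_0 = 12 V.
KCL at each unknown node (sum of currents leaving = 0; resistances in Ω):
  Node 1: (V_1 - 12)/500 + (V_1 - 0)/100 = 0
Collecting terms: 0.012 × V_1 = 0.024  =>  V_1 = 2 V
V_th = V_1 - V_2 = 2 - 0 = 2 V
Step 2 — R_th: zero the source — replace V1 by a short circuit (node 2 merges into node 0) — and find the resistance seen between A (node 1) and B (node 0).
Reduce the network between node 1 (A) and node 0 (B) by series/parallel combination:
  Rp1 = R1 ‖ R2 (parallel, both between nodes 0 and 1) = 1/(1/500 + 1/100) = 83.33 Ω
R_th = 83.33 Ω

Final answer: V_th = 2 V, R_th = 83.33 Ω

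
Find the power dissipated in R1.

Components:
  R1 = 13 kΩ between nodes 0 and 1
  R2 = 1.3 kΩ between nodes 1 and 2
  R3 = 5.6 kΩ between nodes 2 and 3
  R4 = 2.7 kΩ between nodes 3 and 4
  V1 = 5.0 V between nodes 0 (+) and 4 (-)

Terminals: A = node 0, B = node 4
Nodal analysis, taking node 4 as the 0 V reference.
Source V1 fixes V_0 = 5 V.
KCL at each unknown node (sum of currents leaving = 0; resistances in Ω):
  Node 1: (V_1 - 5)/13000 + (V_1 - V_2)/1300 = 0
  Node 2: (V_2 - V_1)/1300 + (V_2 - V_3)/5600 = 0
  Node 3: (V_3 - V_2)/5600 + (V_3 - 0)/2700 = 0
Collecting terms (coefficients in siemens):
  0.0008462·V_1 - 0.0007692·V_2 = 0.0003846
  0.0009478·V_2 - 0.0007692·V_1 - 0.0001786·V_3 = 0
  0.0005489·V_3 - 0.0001786·V_2 = 0
Solving these 3 simultaneous equations (Gaussian elimination) gives:
  V_1 = 2.124 V, V_2 = 1.836 V, V_3 = 0.5973 V
I_R1 = (V_0 - V_1)/R1 = (5 - 2.124)/13000 = 0.0002212 A
P_R1 = I_R1² × R1 = (0.0002212)² × 13000 = 0.0006363 W

Final answer: 0.0006363 W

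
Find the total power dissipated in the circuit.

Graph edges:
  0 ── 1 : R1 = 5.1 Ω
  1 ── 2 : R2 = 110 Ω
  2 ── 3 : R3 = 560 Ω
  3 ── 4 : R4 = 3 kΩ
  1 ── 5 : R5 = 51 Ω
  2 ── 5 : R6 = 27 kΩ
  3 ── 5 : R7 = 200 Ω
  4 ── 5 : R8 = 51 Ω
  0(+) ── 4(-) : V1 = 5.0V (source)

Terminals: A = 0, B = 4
Nodal analysis, taking node 4 as the 0 V reference.
Source V1 fixes V_0 = 5 V.
KCL at each unknown node (sum of currents leaving = 0; resistances in Ω):
  Node 1: (V_1 - 5)/5.1 + (V_1 - V_2)/110 + (V_1 - V_5)/51 = 0
  Node 2: (V_2 - V_1)/110 + (V_2 - V_3)/560 + (V_2 - V_5)/27000 = 0
  Node 3: (V_3 - V_2)/560 + (V_3 - 0)/3000 + (V_3 - V_5)/200 = 0
  Node 5: (V_5 - V_1)/51 + (V_5 - V_2)/27000 + (V_5 - V_3)/200 + (V_5 - 0)/51 = 0
Collecting terms (coefficients in siemens):
  0.2248·V_1 - 0.009091·V_2 - 0.01961·V_5 = 0.9804
  0.01091·V_2 - 0.009091·V_1 - 0.001786·V_3 - 0.00003704·V_5 = 0
  0.007119·V_3 - 0.001786·V_2 - 0.005·V_5 = 0
  0.04425·V_5 - 0.01961·V_1 - 0.00003704·V_2 - 0.005·V_3 = 0
Solving these 4 simultaneous equations (Gaussian elimination) gives:
  V_1 = 4.752 V, V_2 = 4.428 V, V_3 = 2.816 V, V_5 = 2.428 V
Power in each resistor, P = (ΔV)²/R:
  P_R1 = (5 - 4.752)²/5.1 = 0.01202 W
  P_R2 = (4.752 - 4.428)²/110 = 0.000959 W
  P_R3 = (4.428 - 2.816)²/560 = 0.004641 W
  P_R4 = (2.816 - 0)²/3000 = 0.002643 W
  P_R5 = (4.752 - 2.428)²/51 = 0.106 W
  P_R6 = (4.428 - 2.428)²/27000 = 0.0001482 W
  P_R7 = (2.816 - 2.428)²/200 = 0.0007528 W
  P_R8 = (0 - 2.428)²/51 = 0.1156 W
P_total = P_R1 + P_R2 + P_R3 + P_R4 + P_R5 + P_R6 + P_R7 + P_R8 = 0.2427 W

Final answer: 0.2427 W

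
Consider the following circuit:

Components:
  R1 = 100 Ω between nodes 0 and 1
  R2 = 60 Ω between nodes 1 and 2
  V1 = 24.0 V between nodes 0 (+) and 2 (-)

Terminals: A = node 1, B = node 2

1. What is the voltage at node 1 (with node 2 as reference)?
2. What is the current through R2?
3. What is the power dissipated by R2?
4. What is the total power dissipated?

Nodal analysis, taking node 2 as the 0 V reference.
Source V1 fixes V_0 = 24 V.
KCL at each unknown node (sum of currents leaving = 0; resistances in Ω):
  Node 1: (V_1 - 24)/100 + (V_1 - 0)/60 = 0
Collecting terms: 0.02667 × V_1 = 0.24  =>  V_1 = 9 V
Part 1:
  Read off the nodal solution: V_1 = 9 V
Part 2:
  I_R2 = (V_1 - V_2)/R2 = (9 - 0)/60 = 0.15 A
  Magnitude: I_R2 = 0.15 A
Part 3:
  I_R2 = (V_1 - V_2)/R2 = (9 - 0)/60 = 0.15 A
  P_R2 = I_R2² × R2 = (0.15)² × 60 = 1.35 W
Part 4:
  Power in each resistor, P = (ΔV)²/R:
    P_R1 = (24 - 9)²/100 = 2.25 W
    P_R2 = (9 - 0)²/60 = 1.35 W
  P_total = P_R1 + P_R2 = 3.6 W

Final answers:
1. V_1 = 9 V
2. I_R2 = 0.15 A
3. P_R2 = 1.35 W
4. P_total = 3.6 W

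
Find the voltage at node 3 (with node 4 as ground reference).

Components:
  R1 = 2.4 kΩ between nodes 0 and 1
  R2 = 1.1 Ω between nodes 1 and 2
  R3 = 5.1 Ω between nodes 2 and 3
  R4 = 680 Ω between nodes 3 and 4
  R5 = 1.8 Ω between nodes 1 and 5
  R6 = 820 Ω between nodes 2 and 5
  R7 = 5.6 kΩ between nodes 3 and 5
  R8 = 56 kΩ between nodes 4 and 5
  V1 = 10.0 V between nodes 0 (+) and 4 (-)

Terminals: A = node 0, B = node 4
Nodal analysis, taking node 4 as the 0 V reference.
Source V1 fixes V_0 = 10 V.
KCL at each unknown node (sum of currents leaving = 0; resistances in Ω):
  Node 1: (V_1 - 10)/2400 + (V_1 - V_2)/1.1 + (V_1 - V_5)/1.8 = 0
  Node 2: (V_2 - V_1)/1.1 + (V_2 - V_3)/5.1 + (V_2 - V_5)/820 = 0
  Node 3: (V_3 - V_2)/5.1 + (V_3 - 0)/680 + (V_3 - V_5)/5600 = 0
  Node 5: (V_5 - V_1)/1.8 + (V_5 - V_2)/820 + (V_5 - V_3)/5600 + (V_5 - 0)/56000 = 0
Collecting terms (coefficients in siemens):
  1.465·V_1 - 0.9091·V_2 - 0.5556·V_5 = 0.004167
  1.106·V_2 - 0.9091·V_1 - 0.1961·V_3 - 0.00122·V_5 = 0
  0.1977·V_3 - 0.1961·V_2 - 0.0001786·V_5 = 0
  0.557·V_5 - 0.5556·V_1 - 0.00122·V_2 - 0.0001786·V_3 = 0
Solving these 4 simultaneous equations (Gaussian elimination) gives:
  V_1 = 2.202 V, V_2 = 2.199 V, V_3 = 2.183 V, V_5 = 2.202 V
The requested potential is V_3 = 2.183 V.

Final answer: V_3 = 2.183 V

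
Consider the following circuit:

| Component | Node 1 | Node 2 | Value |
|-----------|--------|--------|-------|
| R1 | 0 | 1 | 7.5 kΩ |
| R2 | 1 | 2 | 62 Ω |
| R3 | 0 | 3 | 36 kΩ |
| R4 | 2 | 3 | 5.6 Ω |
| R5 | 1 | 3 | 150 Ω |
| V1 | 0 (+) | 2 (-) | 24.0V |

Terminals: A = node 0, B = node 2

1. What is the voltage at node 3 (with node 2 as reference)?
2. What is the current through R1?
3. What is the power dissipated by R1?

Nodal analysis, taking node 2 as the 0 V reference.
Source V1 fixes V_0 = 24 V.
KCL at each unknown node (sum of currents leaving = 0; resistances in Ω):
  Node 1: (V_1 - 24)/7500 + (V_1 - 0)/62 + (V_1 - V_3)/150 = 0
  Node 3: (V_3 - 24)/36000 + (V_3 - 0)/5.6 + (V_3 - V_1)/150 = 0
Collecting terms (coefficients in siemens):
  0.02293·V_1 - 0.006667·V_3 = 0.0032
  0.1853·V_3 - 0.006667·V_1 = 0.0006667
Determinant D = (0.02293)(0.1853) - (-0.006667)(-0.006667) = 0.004204
V_1 = [(0.0032)(0.1853) - (-0.006667)(0.0006667)]/D = 0.1421 V
V_3 = [(0.02293)(0.0006667) - (0.0032)(-0.006667)]/D = 0.008712 V
Part 1:
  Read off the nodal solution: V_3 = 0.008712 V
Part 2:
  I_R1 = (V_0 - V_1)/R1 = (24 - 0.1421)/7500 = 0.003181 A
  Magnitude: I_R1 = 0.003181 A
Part 3:
  I_R1 = (V_0 - V_1)/R1 = (24 - 0.1421)/7500 = 0.003181 A
  P_R1 = I_R1² × R1 = (0.003181)² × 7500 = 0.07589 W

Final answers:
1. V_3 = 0.008712 V
2. I_R1 = 0.003181 A
3. P_R1 = 0.07589 W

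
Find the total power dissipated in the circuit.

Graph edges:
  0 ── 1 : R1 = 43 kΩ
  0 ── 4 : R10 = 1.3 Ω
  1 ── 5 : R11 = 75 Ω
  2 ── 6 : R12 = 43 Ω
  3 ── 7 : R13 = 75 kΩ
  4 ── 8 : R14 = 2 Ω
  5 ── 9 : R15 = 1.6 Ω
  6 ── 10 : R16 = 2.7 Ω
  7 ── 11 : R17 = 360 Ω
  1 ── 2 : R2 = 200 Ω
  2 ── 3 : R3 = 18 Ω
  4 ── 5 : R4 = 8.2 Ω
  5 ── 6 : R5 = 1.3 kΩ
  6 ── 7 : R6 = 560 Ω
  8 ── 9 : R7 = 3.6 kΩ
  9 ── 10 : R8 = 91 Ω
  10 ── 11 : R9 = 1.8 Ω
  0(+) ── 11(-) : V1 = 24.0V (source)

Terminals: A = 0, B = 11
Nodal analysis, taking node 11 as the 0 V reference.
Source V1 fixes V_0 = 24 V.
KCL at each unknown node (sum of currents leaving = 0; resistances in Ω):
  Node 1: (V_1 - 24)/43000 + (V_1 - V_2)/200 + (V_1 - V_5)/75 = 0
  Node 2: (V_2 - V_1)/200 + (V_2 - V_3)/18 + (V_2 - V_6)/43 = 0
  Node 3: (V_3 - V_2)/18 + (V_3 - V_7)/75000 = 0
  Node 4: (V_4 - V_5)/8.2 + (V_4 - 24)/1.3 + (V_4 - V_8)/2 = 0
  Node 5: (V_5 - V_4)/8.2 + (V_5 - V_6)/1300 + (V_5 - V_1)/75 + (V_5 - V_9)/1.6 = 0
  Node 6: (V_6 - V_5)/1300 + (V_6 - V_7)/560 + (V_6 - V_2)/43 + (V_6 - V_10)/2.7 = 0
  Node 7: (V_7 - V_6)/560 + (V_7 - V_3)/75000 + (V_7 - 0)/360 = 0
  Node 8: (V_8 - V_9)/3600 + (V_8 - V_4)/2 = 0
  Node 9: (V_9 - V_8)/3600 + (V_9 - V_10)/91 + (V_9 - V_5)/1.6 = 0
  Node 10: (V_10 - V_9)/91 + (V_10 - 0)/1.8 + (V_10 - V_6)/2.7 = 0
Collecting terms (coefficients in siemens):
  0.01836·V_1 - 0.005·V_2 - 0.01333·V_5 = 0.0005581
  0.08381·V_2 - 0.005·V_1 - 0.05556·V_3 - 0.02326·V_6 = 0
  0.05557·V_3 - 0.05556·V_2 - 0.00001333·V_7 = 0
  1.391·V_4 - 0.122·V_5 - 0.5·V_8 = 18.46
  0.7611·V_5 - 0.01333·V_1 - 0.122·V_4 - 0.0007692·V_6 - 0.625·V_9 = 0
  0.3962·V_6 - 0.02326·V_2 - 0.0007692·V_5 - 0.001786·V_7 - 0.3704·V_10 = 0
  0.004577·V_7 - 0.00001333·V_3 - 0.001786·V_6 = 0
  0.5003·V_8 - 0.5·V_4 - 0.0002778·V_9 = 0
  0.6363·V_9 - 0.625·V_5 - 0.0002778·V_8 - 0.01099·V_10 = 0
  0.9369·V_10 - 0.3704·V_6 - 0.01099·V_9 = 0
Solving these 10 simultaneous equations (Gaussian elimination) gives:
  V_1 = 16.34 V, V_2 = 3.512 V, V_3 = 3.511 V, V_4 = 23.61 V
  V_5 = 21.14 V, V_6 = 0.7557 V, V_7 = 0.3051 V, V_8 = 23.61 V
  V_9 = 20.78 V, V_10 = 0.5425 V
Power in each resistor, P = (ΔV)²/R:
  P_R1 = (24 - 16.34)²/43000 = 0.001365 W
  P_R2 = (16.34 - 3.512)²/200 = 0.8228 W
  P_R3 = (3.512 - 3.511)²/18 = 0.00000003289 W
  P_R4 = (23.61 - 21.14)²/8.2 = 0.7443 W
  P_R5 = (21.14 - 0.7557)²/1300 = 0.3195 W
  P_R6 = (0.7557 - 0.3051)²/560 = 0.0003626 W
  P_R7 = (23.61 - 20.78)²/3600 = 0.002214 W
  P_R8 = (20.78 - 0.5425)²/91 = 4.502 W
  P_R9 = (0.5425 - 0)²/1.8 = 0.1635 W
  P_R10 = (24 - 23.61)²/1.3 = 0.1186 W
  P_R11 = (16.34 - 21.14)²/75 = 0.3068 W
  P_R12 = (3.512 - 0.7557)²/43 = 0.1767 W
  P_R13 = (3.511 - 0.3051)²/75000 = 0.000137 W
  P_R14 = (23.61 - 23.61)²/2 = 0.00000123 W
  P_R15 = (21.14 - 20.78)²/1.6 = 0.07859 W
  P_R16 = (0.7557 - 0.5425)²/2.7 = 0.01684 W
  P_R17 = (0.3051 - 0)²/360 = 0.0002585 W
P_total = P_R1 + P_R2 + P_R3 + P_R4 + P_R5 + P_R6 + P_R7 + P_R8 + P_R9 + P_R10 + P_R11 + P_R12 + P_R13 + P_R14 + P_R15 + P_R16 + P_R17 = 7.254 W

Final answer: 7.254 W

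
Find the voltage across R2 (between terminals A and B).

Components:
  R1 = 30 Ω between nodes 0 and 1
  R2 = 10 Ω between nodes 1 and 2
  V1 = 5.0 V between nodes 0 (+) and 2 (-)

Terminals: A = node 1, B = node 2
R1 and R2 are in series across V1 (node 0 → node 1 → node 2), and the output A–B is taken across R2, so this is a voltage divider.
Series current: I = V1/(R1 + R2) = 5/(30 + 10) = 5/40 = 0.125 A
V_R2 = I × R2 = V1 × R2/(R1 + R2) = 5 × 10/40 = 1.25 V

Final answer: 1.25 V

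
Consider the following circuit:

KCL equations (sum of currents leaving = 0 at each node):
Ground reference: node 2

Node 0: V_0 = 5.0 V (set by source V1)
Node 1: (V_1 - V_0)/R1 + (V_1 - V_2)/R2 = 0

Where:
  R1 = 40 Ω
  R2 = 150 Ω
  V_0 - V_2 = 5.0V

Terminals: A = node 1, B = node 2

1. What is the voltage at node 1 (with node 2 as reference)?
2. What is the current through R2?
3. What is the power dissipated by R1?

Nodal analysis, taking node 2 as the 0 V reference.
Source V1 fixes V_0 = 5 V.
KCL at each unknown node (sum of currents leaving = 0; resistances in Ω):
  Node 1: (V_1 - 5)/40 + (V_1 - 0)/150 = 0
Collecting terms: 0.03167 × V_1 = 0.125  =>  V_1 = 3.947 V
Part 1:
  Read off the nodal solution: V_1 = 3.947 V
Part 2:
  I_R2 = (V_1 - V_2)/R2 = (3.947 - 0)/150 = 0.02632 A
  Magnitude: I_R2 = 0.02632 A
Part 3:
  I_R1 = (V_0 - V_1)/R1 = (5 - 3.947)/40 = 0.02632 A
  P_R1 = I_R1² × R1 = (0.02632)² × 40 = 0.0277 W

Final answers:
1. V_1 = 3.947 V
2. I_R2 = 0.02632 A
3. P_R1 = 0.0277 W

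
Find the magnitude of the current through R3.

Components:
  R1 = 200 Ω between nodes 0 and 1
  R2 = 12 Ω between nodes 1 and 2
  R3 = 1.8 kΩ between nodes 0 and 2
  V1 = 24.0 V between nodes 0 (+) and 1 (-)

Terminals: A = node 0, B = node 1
Nodal analysis, taking node 1 as the 0 V reference.
Source V1 fixes V_0 = 24 V.
KCL at each unknown node (sum of currents leaving = 0; resistances in Ω):
  Node 2: (V_2 - 0)/12 + (V_2 - 24)/1800 = 0
Collecting terms: 0.08389 × V_2 = 0.01333  =>  V_2 = 0.1589 V
I_R3 = (V_0 - V_2)/R3 = (24 - 0.1589)/1800 = 0.01325 A
|I_R3| = 0.01325 A

Final answer: |I_R3| = 0.01325 A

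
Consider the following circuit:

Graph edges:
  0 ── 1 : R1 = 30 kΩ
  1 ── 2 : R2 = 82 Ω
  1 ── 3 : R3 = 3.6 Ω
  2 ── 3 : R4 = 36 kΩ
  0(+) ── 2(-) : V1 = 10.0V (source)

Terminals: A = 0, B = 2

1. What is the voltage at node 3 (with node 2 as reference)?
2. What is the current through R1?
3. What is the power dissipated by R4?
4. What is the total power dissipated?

Nodal analysis, taking node 2 as the 0 V reference.
Source V1 fixes V_0 = 10 V.
KCL at each unknown node (sum of currents leaving = 0; resistances in Ω):
  Node 1: (V_1 - 10)/30000 + (V_1 - 0)/82 + (V_1 - V_3)/3.6 = 0
  Node 3: (V_3 - V_1)/3.6 + (V_3 - 0)/36000 = 0
Collecting terms (coefficients in siemens):
  0.29·V_1 - 0.2778·V_3 = 0.0003333
  0.2778·V_3 - 0.2778·V_1 = 0
Determinant D = (0.29)(0.2778) - (-0.2778)(-0.2778) = 0.003405
V_1 = [(0.0003333)(0.2778) - (-0.2778)(0)]/D = 0.0272 V
V_3 = [(0.29)(0) - (0.0003333)(-0.2778)]/D = 0.02719 V
Part 1:
  Read off the nodal solution: V_3 = 0.02719 V
Part 2:
  I_R1 = (V_0 - V_1)/R1 = (10 - 0.0272)/30000 = 0.0003324 A
  Magnitude: I_R1 = 0.0003324 A
Part 3:
  I_R4 = (V_2 - V_3)/R4 = (0 - 0.02719)/36000 = -0.0000007554 A
  P_R4 = I_R4² × R4 = (-0.0000007554)² × 36000 = 0.00000002054 W
Part 4:
  Power in each resistor, P = (ΔV)²/R:
    P_R1 = (10 - 0.0272)²/30000 = 0.003315 W
    P_R2 = (0.0272 - 0)²/82 = 0.00000902 W
    P_R3 = (0.0272 - 0.02719)²/3.6 = 0.000000000002054 W
    P_R4 = (0 - 0.02719)²/36000 = 0.00000002054 W
  P_total = P_R1 + P_R2 + P_R3 + P_R4 = 0.003324 W

Final answers:
1. V_3 = 0.02719 V
2. I_R1 = 0.0003324 A
3. P_R4 = 2.054e-08 W
4. P_total = 0.003324 W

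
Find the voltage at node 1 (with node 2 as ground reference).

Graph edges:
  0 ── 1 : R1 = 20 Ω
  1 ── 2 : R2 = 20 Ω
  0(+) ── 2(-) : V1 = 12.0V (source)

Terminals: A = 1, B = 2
Nodal analysis, taking node 2 as the 0 V reference.
Source V1 fixes V_0 = 12 V.
KCL at each unknown node (sum of currents leaving = 0; resistances in Ω):
  Node 1: (V_1 - 12)/20 + (V_1 - 0)/20 = 0
Collecting terms: 0.1 × V_1 = 0.6  =>  V_1 = 6 V
The requested potential is V_1 = 6 V.

Final answer: V_1 = 6 V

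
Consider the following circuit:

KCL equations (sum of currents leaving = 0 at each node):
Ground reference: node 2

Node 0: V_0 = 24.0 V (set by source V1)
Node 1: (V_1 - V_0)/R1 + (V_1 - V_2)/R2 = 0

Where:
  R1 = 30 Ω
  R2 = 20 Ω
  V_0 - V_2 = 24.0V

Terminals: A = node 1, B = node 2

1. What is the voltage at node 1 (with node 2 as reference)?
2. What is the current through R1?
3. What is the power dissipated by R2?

Nodal analysis, taking node 2 as the 0 V reference.
Source V1 fixes V_0 = 24 V.
KCL at each unknown node (sum of currents leaving = 0; resistances in Ω):
  Node 1: (V_1 - 24)/30 + (V_1 - 0)/20 = 0
Collecting terms: 0.08333 × V_1 = 0.8  =>  V_1 = 9.6 V
Part 1:
  Read off the nodal solution: V_1 = 9.6 V
Part 2:
  I_R1 = (V_0 - V_1)/R1 = (24 - 9.6)/30 = 0.48 A
  Magnitude: I_R1 = 0.48 A
Part 3:
  I_R2 = (V_1 - V_2)/R2 = (9.6 - 0)/20 = 0.48 A
  P_R2 = I_R2² × R2 = (0.48)² × 20 = 4.608 W

Final answers:
1. V_1 = 9.6 V
2. I_R1 = 0.48 A
3. P_R2 = 4.608 W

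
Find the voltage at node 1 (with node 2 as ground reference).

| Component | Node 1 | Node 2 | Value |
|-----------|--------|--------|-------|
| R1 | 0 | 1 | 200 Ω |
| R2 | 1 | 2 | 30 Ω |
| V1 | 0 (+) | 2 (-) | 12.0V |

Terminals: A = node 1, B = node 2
Nodal analysis, taking node 2 as the 0 V reference.
Source V1 fixes V_0 = 12 V.
KCL at each unknown node (sum of currents leaving = 0; resistances in Ω):
  Node 1: (V_1 - 12)/200 + (V_1 - 0)/30 = 0
Collecting terms: 0.03833 × V_1 = 0.06  =>  V_1 = 1.565 V
The requested potential is V_1 = 1.565 V.

Final answer: V_1 = 1.565 V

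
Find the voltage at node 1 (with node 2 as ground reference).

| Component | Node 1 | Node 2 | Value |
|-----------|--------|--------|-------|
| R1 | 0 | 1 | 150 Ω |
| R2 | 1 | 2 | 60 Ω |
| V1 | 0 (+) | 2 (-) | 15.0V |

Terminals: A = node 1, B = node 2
Nodal analysis, taking node 2 as the 0 V reference.
Source V1 fixes V_0 = 15 V.
KCL at each unknown node (sum of currents leaving = 0; resistances in Ω):
  Node 1: (V_1 - 15)/150 + (V_1 - 0)/60 = 0
Collecting terms: 0.02333 × V_1 = 0.1  =>  V_1 = 4.286 V
The requested potential is V_1 = 4.286 V.

Final answer: V_1 = 4.286 V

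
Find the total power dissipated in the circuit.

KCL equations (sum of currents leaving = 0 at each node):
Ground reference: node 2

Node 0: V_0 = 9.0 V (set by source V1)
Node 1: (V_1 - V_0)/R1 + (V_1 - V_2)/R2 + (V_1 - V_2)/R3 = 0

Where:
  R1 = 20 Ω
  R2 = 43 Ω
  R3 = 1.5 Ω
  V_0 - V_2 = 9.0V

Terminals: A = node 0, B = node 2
Nodal analysis, taking node 2 as the 0 V reference.
Source V1 fixes V_0 = 9 V.
KCL at each unknown node (sum of currents leaving = 0; resistances in Ω):
  Node 1: (V_1 - 9)/20 + (V_1 - 0)/43 + (V_1 - 0)/1.5 = 0
Collecting terms: 0.7399 × V_1 = 0.45  =>  V_1 = 0.6082 V
Power in each resistor, P = (ΔV)²/R:
  P_R1 = (9 - 0.6082)²/20 = 3.521 W
  P_R2 = (0.6082 - 0)²/43 = 0.008602 W
  P_R3 = (0.6082 - 0)²/1.5 = 0.2466 W
P_total = P_R1 + P_R2 + P_R3 = 3.776 W

Final answer: 3.776 W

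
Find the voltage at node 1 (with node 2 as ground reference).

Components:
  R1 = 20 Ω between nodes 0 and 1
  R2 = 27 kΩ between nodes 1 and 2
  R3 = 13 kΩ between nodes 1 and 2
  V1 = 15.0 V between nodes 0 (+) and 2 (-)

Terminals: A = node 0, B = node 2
Nodal analysis, taking node 2 as the 0 V reference.
Source V1 fixes V_0 = 15 V.
KCL at each unknown node (sum of currents leaving = 0; resistances in Ω):
  Node 1: (V_1 - 15)/20 + (V_1 - 0)/27000 + (V_1 - 0)/13000 = 0
Collecting terms: 0.05011 × V_1 = 0.75  =>  V_1 = 14.97 V
The requested potential is V_1 = 14.97 V.

Final answer: V_1 = 14.97 V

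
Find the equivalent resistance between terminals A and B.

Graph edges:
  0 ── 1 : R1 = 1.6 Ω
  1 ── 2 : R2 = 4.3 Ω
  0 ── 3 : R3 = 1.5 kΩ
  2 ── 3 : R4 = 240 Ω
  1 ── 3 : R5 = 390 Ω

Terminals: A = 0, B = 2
The network is not a plain series/parallel combination. Inject a 1 A test current into terminal A (node 0) and return it from terminal B (node 2); then R_eq = V_A / (1 A).
Nodal analysis, taking node 2 as the 0 V reference.
Current source I_test pushes 1 A into node 0 and draws it out of node 2.
KCL at each unknown node (sum of currents leaving = 0; resistances in Ω):
  Node 0: (V_0 - V_1)/1.6 + (V_0 - V_3)/1500 - 1 = 0
  Node 1: (V_1 - V_0)/1.6 + (V_1 - 0)/4.3 + (V_1 - V_3)/390 = 0
  Node 3: (V_3 - V_0)/1500 + (V_3 - V_1)/390 + (V_3 - 0)/240 = 0
Collecting terms (coefficients in siemens):
  0.6257·V_0 - 0.625·V_1 - 0.0006667·V_3 = 1
  0.8601·V_1 - 0.625·V_0 - 0.002564·V_3 = 0
  0.007397·V_3 - 0.0006667·V_0 - 0.002564·V_1 = 0
Solving these 3 simultaneous equations (Gaussian elimination) gives:
  V_0 = 5.86 V, V_1 = 4.264 V, V_3 = 2.006 V
R_eq = V_0 / 1 A = 5.86 Ω

Final answer: 5.86 Ω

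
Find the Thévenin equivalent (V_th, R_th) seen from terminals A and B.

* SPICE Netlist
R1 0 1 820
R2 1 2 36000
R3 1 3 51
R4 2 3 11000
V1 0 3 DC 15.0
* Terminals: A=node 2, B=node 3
Step 1 — V_th is the open-circuit voltage V_A - V_B (nothing connected across the terminals).
Nodal analysis, taking node 3 as the 0 V reference.
Source V1 fixes V_0 = 15 V.
KCL at each unknown node (sum of currents leaving = 0; resistances in Ω):
  Node 1: (V_1 - 15)/820 + (V_1 - V_2)/36000 + (V_1 - 0)/51 = 0
  Node 2: (V_2 - V_1)/36000 + (V_2 - 0)/11000 = 0
Collecting terms (coefficients in siemens):
  0.02086·V_1 - 0.00002778·V_2 = 0.01829
  0.0001187·V_2 - 0.00002778·V_1 = 0
Determinant D = (0.02086)(0.0001187) - (-0.00002778)(-0.00002778) = 0.000002474
V_1 = [(0.01829)(0.0001187) - (-0.00002778)(0)]/D = 0.8774 V
V_2 = [(0.02086)(0) - (0.01829)(-0.00002778)]/D = 0.2053 V
V_th = V_2 - V_3 = 0.2053 - 0 = 0.2053 V
Step 2 — R_th: zero the source — replace V1 by a short circuit (node 3 merges into node 0) — and find the resistance seen between A (node 2) and B (node 0).
Reduce the network between node 2 (A) and node 0 (B) by series/parallel combination:
  Rp1 = R1 ‖ R3 (parallel, both between nodes 0 and 1) = 1/(1/820 + 1/51) = 48.01 Ω
  Rs1 = R2 + Rp1 (series, joined only at node 1) = 36000 + 48.01 = 36050 Ω
  Rp2 = R4 ‖ Rs1 (parallel, both between nodes 0 and 2) = 1/(1/11000 + 1/36050) = 8428 Ω
R_th = 8.428 kΩ

Final answer: V_th = 0.2053 V, R_th = 8.428 kΩ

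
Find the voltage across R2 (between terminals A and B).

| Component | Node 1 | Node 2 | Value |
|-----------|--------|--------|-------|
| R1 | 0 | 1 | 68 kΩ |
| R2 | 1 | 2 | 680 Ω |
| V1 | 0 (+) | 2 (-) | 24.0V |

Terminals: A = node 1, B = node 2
R1 and R2 are in series across V1 (node 0 → node 1 → node 2), and the output A–B is taken across R2, so this is a voltage divider.
Series current: I = V1/(R1 + R2) = 24/(68000 + 680) = 24/68680 = 0.0003494 A
V_R2 = I × R2 = V1 × R2/(R1 + R2) = 24 × 680/68680 = 0.2376 V

Final answer: 0.2376 V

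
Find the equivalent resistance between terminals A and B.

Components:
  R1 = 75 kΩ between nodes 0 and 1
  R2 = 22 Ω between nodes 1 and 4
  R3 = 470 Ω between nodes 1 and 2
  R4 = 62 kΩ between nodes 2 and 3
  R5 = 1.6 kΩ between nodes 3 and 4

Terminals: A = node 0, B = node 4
Reduce the network between node 0 (A) and node 4 (B) by series/parallel combination:
  Rs1 = R3 + R4 (series, joined only at node 2) = 470 + 62000 = 62470 Ω
  Rs2 = R5 + Rs1 (series, joined only at node 3) = 1600 + 62470 = 64070 Ω
  Rp1 = R2 ‖ Rs2 (parallel, both between nodes 1 and 4) = 1/(1/22 + 1/64070) = 21.99 Ω
  Rs3 = R1 + Rp1 (series, joined only at node 1) = 75000 + 21.99 = 75020 Ω
R_eq = 75.02 kΩ

Final answer: 75.02 kΩ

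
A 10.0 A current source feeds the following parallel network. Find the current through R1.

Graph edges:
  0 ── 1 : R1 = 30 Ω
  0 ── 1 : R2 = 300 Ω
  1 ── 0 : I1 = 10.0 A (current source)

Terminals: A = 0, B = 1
All resistors sit directly between nodes 0 and 1, so they are in parallel and share one voltage V; the full source current 10 A splits among them.
1/R_par = 1/30 + 1/300 = 0.03667 S  =>  R_par = 27.27 Ω
V = I × R_par = 10 × 27.27 = 272.7 V
I_R1 = V/R1 = 272.7/30 = 9.091 A

Final answer: 9.091 A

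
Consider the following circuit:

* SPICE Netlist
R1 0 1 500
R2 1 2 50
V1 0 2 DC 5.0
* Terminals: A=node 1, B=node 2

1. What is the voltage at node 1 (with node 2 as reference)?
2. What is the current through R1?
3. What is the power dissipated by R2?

Nodal analysis, taking node 2 as the 0 V reference.
Source V1 fixes V_0 = 5 V.
KCL at each unknown node (sum of currents leaving = 0; resistances in Ω):
  Node 1: (V_1 - 5)/500 + (V_1 - 0)/50 = 0
Collecting terms: 0.022 × V_1 = 0.01  =>  V_1 = 0.4545 V
Part 1:
  Read off the nodal solution: V_1 = 0.4545 V
Part 2:
  I_R1 = (V_0 - V_1)/R1 = (5 - 0.4545)/500 = 0.009091 A
  Magnitude: I_R1 = 0.009091 A
Part 3:
  I_R2 = (V_1 - V_2)/R2 = (0.4545 - 0)/50 = 0.009091 A
  P_R2 = I_R2² × R2 = (0.009091)² × 50 = 0.004132 W

Final answers:
1. V_1 = 0.4545 V
2. I_R1 = 0.009091 A
3. P_R2 = 0.004132 W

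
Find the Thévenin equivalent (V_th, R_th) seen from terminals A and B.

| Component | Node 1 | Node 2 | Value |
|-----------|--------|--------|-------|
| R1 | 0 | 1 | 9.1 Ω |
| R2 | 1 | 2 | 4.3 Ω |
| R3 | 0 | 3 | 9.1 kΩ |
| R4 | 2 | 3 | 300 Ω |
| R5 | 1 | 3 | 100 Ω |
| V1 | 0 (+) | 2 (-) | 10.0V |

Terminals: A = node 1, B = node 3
Step 1 — V_th is the open-circuit voltage V_A - V_B (nothing connected across the terminals).
Nodal analysis, taking node 2 as the 0 V reference.
Source V1 fixes V_0 = 10 V.
KCL at each unknown node (sum of currents leaving = 0; resistances in Ω):
  Node 1: (V_1 - 10)/9.1 + (V_1 - 0)/4.3 + (V_1 - V_3)/100 = 0
  Node 3: (V_3 - 10)/9100 + (V_3 - 0)/300 + (V_3 - V_1)/100 = 0
Collecting terms (coefficients in siemens):
  0.3524·V_1 - 0.01·V_3 = 1.099
  0.01344·V_3 - 0.01·V_1 = 0.001099
Determinant D = (0.3524)(0.01344) - (-0.01)(-0.01) = 0.004638
V_1 = [(1.099)(0.01344) - (-0.01)(0.001099)]/D = 3.188 V
V_3 = [(0.3524)(0.001099) - (1.099)(-0.01)]/D = 2.453 V
V_th = V_1 - V_3 = 3.188 - 2.453 = 0.7347 V
Step 2 — R_th: zero the source — replace V1 by a short circuit (node 2 merges into node 0) — and find the resistance seen between A (node 1) and B (node 3).
Reduce the network between node 1 (A) and node 3 (B) by series/parallel combination:
  Rp1 = R1 ‖ R2 (parallel, both between nodes 0 and 1) = 1/(1/9.1 + 1/4.3) = 2.92 Ω
  Rp2 = R3 ‖ R4 (parallel, both between nodes 0 and 3) = 1/(1/9100 + 1/300) = 290.4 Ω
  Rs1 = Rp1 + Rp2 (series, joined only at node 0) = 2.92 + 290.4 = 293.3 Ω
  Rp3 = R5 ‖ Rs1 (parallel, both between nodes 1 and 3) = 1/(1/100 + 1/293.3) = 74.58 Ω
R_th = 74.58 Ω

Final answer: V_th = 0.7347 V, R_th = 74.58 Ω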